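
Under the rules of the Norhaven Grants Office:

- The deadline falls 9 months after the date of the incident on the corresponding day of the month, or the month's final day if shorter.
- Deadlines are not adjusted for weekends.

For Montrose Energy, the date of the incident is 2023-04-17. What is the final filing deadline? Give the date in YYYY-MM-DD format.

2024-01-17

9 months from 2023-04-17 is 2024-01-17.
No adjustment is made for weekends or holidays, so 2024-01-17 stands.
Final deadline: 2024-01-17.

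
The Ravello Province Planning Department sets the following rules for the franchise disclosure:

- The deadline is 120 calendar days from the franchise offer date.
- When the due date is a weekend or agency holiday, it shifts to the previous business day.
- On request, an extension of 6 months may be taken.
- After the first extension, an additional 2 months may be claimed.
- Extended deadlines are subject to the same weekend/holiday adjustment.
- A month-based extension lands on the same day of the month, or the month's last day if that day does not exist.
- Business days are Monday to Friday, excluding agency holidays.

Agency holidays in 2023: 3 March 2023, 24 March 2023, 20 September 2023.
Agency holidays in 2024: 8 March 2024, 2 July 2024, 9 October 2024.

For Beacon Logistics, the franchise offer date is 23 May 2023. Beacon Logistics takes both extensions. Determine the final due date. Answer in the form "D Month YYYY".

Adding 120 calendar days to 23 May 2023 gives 20 September 2023.
Because 20 September 2023 is a listed holiday, the deadline becomes 19 September 2023 (Tuesday).
Applying the 6 months extension: 6 months after 19 September 2023 is 19 March 2024.
19 March 2024 falls on a Tuesday, which is a business day, so no adjustment is needed.
Applying the 2 months extension: 2 months after 19 March 2024 is 19 May 2024.
19 May 2024 is a Sunday, so it moves to the preceding business day, 17 May 2024 (Friday).
So the filing is due 17 May 2024.

17 May 2024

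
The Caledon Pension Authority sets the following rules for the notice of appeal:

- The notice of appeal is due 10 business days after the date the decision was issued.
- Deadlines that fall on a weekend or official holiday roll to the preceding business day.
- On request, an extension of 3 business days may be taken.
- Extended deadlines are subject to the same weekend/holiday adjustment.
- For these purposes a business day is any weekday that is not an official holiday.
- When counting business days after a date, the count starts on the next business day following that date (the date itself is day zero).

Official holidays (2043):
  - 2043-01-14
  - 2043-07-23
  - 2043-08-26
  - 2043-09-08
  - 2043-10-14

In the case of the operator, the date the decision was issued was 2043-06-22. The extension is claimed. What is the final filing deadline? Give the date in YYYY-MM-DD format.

Counting 10 business days after 2043-06-22 (skipping weekends and listed holidays) reaches 2043-07-06.
2043-07-06 (Monday) is already a business day.
The 3-business-day extension runs from 2043-07-06 to 2043-07-09.
2043-07-09 is a Thursday and not a listed holiday, so it stands.
The final due date is 2043-07-09.

2043-07-09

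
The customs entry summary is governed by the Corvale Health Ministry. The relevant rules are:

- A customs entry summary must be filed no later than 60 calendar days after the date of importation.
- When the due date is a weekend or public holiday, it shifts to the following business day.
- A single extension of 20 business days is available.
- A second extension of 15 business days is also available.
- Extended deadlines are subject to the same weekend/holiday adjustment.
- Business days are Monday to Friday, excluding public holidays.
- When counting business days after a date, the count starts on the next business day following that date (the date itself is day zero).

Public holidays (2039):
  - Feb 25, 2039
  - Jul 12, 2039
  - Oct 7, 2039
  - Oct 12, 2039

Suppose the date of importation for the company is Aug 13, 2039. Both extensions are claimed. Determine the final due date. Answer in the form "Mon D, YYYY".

From Aug 13, 2039, 60 calendar days later is Oct 12, 2039.
Oct 12, 2039 is a listed holiday; the next business day is Oct 13, 2039 (Thursday).
The 20-business-day extension runs from Oct 13, 2039 to Nov 10, 2039.
Nov 10, 2039 is a Thursday and not a listed holiday, so it stands.
The 15-business-day extension runs from Nov 10, 2039 to Dec 1, 2039.
Dec 1, 2039 is a Thursday and not a listed holiday, so it stands.
The final due date is Dec 1, 2039.

Dec 1, 2039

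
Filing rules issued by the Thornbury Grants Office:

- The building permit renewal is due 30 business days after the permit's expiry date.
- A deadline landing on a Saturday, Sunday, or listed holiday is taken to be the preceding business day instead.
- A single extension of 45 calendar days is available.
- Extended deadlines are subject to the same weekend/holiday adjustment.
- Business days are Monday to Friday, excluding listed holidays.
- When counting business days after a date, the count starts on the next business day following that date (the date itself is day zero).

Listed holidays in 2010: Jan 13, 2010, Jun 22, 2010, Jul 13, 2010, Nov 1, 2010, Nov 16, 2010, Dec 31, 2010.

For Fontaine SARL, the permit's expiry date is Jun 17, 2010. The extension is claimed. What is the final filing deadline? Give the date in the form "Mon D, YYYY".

Sep 16, 2010

Starting the day after Jun 17, 2010 and counting 30 business days lands on Aug 2, 2010.
Since Aug 2, 2010 is a Monday and not a holiday, the date is unchanged.
Add the 45 calendar-day extension to Aug 2, 2010: Sep 16, 2010.
Since Sep 16, 2010 is a Thursday and not a holiday, the date is unchanged.
Deadline: Sep 16, 2010.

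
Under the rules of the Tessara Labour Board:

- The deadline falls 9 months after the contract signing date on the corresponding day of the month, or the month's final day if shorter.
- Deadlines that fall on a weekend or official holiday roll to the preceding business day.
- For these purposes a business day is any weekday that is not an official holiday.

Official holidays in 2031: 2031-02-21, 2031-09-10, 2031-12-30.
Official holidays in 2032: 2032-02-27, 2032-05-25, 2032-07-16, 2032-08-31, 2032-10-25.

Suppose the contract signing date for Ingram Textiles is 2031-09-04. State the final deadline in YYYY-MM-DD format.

Moving 9 months forward from 2031-09-04 on the corresponding day gives 2032-06-04.
2032-06-04 falls on a Friday, which is a business day, so no adjustment is needed.
So the filing is due 2032-06-04.

2032-06-04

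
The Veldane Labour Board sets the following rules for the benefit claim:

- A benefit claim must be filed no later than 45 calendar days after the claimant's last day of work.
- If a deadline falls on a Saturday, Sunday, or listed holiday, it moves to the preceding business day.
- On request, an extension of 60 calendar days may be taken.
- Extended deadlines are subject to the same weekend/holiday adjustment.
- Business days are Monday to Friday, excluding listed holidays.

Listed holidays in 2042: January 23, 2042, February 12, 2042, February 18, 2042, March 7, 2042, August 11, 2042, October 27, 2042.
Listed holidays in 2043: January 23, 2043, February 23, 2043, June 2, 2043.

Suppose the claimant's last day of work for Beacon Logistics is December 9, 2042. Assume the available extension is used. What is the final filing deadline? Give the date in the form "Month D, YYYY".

March 23, 2043

Adding 45 calendar days to December 9, 2042 gives January 23, 2043.
January 23, 2043 falls on a listed holiday. Rolling to the preceding business day gives January 22, 2043, a Thursday.
The 60-calendar-day extension moves the deadline from January 22, 2043 to March 23, 2043.
March 23, 2043 is a Monday and not a listed holiday, so it stands.
Deadline: March 23, 2043.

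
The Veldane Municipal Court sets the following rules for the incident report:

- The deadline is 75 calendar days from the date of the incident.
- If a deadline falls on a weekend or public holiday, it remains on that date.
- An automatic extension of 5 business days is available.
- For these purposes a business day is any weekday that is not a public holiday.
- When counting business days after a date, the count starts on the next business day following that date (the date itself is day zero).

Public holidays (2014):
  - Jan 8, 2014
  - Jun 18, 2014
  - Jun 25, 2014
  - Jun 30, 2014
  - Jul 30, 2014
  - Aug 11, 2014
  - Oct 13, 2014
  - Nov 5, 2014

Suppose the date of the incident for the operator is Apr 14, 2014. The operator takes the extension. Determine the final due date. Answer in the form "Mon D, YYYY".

Trigger date Apr 14, 2014 + 75 calendar days = Jun 28, 2014.
Jun 28, 2014 falls on a Saturday. The rules make no weekend/holiday allowance, so it remains Jun 28, 2014.
Applying the 5-business-day extension: 5 business days after Jun 28, 2014 is Jul 7, 2014.
Jul 7, 2014 falls on a Monday. The rules make no weekend/holiday allowance, so it remains Jul 7, 2014.
So the filing is due Jul 7, 2014.

Jul 7, 2014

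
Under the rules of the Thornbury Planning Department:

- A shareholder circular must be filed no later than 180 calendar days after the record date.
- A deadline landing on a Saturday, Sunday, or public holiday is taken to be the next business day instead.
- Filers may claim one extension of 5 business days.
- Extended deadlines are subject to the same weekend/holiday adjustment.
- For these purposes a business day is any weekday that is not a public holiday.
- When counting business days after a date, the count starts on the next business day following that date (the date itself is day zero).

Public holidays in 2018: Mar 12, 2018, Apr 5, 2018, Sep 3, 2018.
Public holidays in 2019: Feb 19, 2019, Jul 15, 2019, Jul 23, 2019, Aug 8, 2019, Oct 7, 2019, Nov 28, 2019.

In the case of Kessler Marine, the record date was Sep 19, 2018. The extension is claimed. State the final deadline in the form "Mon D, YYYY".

Mar 25, 2019

From Sep 19, 2018, 180 calendar days later is Mar 18, 2019.
Mar 18, 2019 (Monday) is already a business day.
The 5-business-day extension runs from Mar 18, 2019 to Mar 25, 2019.
Mar 25, 2019 is a Monday and not a listed holiday, so it stands.
So the filing is due Mar 25, 2019.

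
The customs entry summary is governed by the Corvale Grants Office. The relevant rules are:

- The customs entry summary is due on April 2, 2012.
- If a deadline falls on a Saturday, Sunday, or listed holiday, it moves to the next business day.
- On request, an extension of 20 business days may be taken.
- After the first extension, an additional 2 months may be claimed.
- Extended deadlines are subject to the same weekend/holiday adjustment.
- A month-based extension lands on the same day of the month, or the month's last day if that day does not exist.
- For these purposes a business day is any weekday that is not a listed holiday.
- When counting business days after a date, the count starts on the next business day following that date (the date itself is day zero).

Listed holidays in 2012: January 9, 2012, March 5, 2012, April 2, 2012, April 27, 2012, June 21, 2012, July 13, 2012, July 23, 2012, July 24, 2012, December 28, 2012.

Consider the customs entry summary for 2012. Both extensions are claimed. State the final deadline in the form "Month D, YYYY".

July 2, 2012

The statutory due date is April 2, 2012.
April 2, 2012 falls on a listed holiday. Rolling to the next business day gives April 3, 2012, a Tuesday.
Counting 20 further business days from April 3, 2012 reaches May 2, 2012.
May 2, 2012 is a Wednesday and not a listed holiday, so it stands.
The 2 months extension carries May 2, 2012 to July 2, 2012.
Since July 2, 2012 is a Monday and not a holiday, the date is unchanged.
Final deadline: July 2, 2012.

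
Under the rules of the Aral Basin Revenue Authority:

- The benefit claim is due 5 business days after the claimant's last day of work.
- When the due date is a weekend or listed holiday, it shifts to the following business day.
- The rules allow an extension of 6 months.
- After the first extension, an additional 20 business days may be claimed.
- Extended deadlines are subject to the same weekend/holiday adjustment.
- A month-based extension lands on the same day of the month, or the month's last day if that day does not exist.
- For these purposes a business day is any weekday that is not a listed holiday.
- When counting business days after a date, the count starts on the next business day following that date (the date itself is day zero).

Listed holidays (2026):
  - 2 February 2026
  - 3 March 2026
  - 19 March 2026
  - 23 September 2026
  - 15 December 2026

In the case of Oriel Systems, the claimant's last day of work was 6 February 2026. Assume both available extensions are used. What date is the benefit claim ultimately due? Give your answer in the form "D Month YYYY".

5 business days after 6 February 2026, excluding weekends and holidays, is 13 February 2026.
Since 13 February 2026 is a Friday and not a holiday, the date is unchanged.
Add 6 months to 13 February 2026: 13 August 2026.
13 August 2026 (Thursday) is already a business day.
Applying the 20-business-day extension: 20 business days after 13 August 2026 is 10 September 2026.
Since 10 September 2026 is a Thursday and not a holiday, the date is unchanged.
Final deadline: 10 September 2026.

10 September 2026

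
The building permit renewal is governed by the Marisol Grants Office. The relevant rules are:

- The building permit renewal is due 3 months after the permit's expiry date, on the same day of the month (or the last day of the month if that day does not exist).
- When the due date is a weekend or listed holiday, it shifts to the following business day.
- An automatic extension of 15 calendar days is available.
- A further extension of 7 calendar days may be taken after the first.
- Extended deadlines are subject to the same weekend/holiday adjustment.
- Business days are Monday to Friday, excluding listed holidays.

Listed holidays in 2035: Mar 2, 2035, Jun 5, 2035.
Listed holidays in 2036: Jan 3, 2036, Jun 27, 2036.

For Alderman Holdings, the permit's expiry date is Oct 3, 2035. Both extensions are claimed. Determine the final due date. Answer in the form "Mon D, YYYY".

Jan 28, 2036

3 months from Oct 3, 2035 is Jan 3, 2036.
Jan 3, 2036 falls on a listed holiday. Rolling to the next business day gives Jan 4, 2036, a Friday.
Add the 15 calendar-day extension to Jan 4, 2036: Jan 19, 2036.
Jan 19, 2036 is a Saturday, so it moves to the next business day, Jan 21, 2036 (Monday).
The 7-calendar-day extension moves the deadline from Jan 21, 2036 to Jan 28, 2036.
Jan 28, 2036 (Monday) is already a business day.
So the filing is due Jan 28, 2036.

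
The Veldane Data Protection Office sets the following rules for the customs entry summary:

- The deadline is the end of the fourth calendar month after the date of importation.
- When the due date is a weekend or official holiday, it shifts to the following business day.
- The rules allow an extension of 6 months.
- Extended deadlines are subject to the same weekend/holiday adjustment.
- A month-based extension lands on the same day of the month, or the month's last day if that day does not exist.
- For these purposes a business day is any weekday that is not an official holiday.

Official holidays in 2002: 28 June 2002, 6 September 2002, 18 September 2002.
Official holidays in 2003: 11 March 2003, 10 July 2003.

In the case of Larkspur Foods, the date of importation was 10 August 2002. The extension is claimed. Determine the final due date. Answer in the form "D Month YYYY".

30 June 2003

4 months after 10 August 2002 falls in December 2002; the last day of that month is 31 December 2002.
31 December 2002 is a Tuesday and not a listed holiday, so it stands.
Applying the 6 months extension: 6 months after 31 December 2002 is 30 June 2003 (day 31 does not exist in June, so the month's last day is used).
30 June 2003 (Monday) is already a business day.
Final deadline: 30 June 2003.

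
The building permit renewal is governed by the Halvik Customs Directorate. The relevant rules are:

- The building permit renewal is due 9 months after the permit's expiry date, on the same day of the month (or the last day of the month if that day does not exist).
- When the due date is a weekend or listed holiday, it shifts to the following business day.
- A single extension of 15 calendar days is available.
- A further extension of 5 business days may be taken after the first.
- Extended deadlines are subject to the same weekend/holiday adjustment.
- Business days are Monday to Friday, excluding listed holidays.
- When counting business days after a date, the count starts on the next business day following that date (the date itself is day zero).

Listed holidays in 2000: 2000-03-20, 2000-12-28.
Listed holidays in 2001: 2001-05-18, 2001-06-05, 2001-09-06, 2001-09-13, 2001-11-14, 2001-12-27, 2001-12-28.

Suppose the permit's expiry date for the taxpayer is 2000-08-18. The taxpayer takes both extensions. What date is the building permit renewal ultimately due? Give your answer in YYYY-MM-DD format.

Moving 9 months forward from 2000-08-18 on the corresponding day gives 2001-05-18.
2001-05-18 is a listed holiday; the next business day is 2001-05-21 (Monday).
Applying the 15-calendar-day extension: 2001-05-21 + 15 days = 2001-06-05.
2001-06-05 falls on a listed holiday. Rolling to the next business day gives 2001-06-06, a Wednesday.
The 5-business-day extension runs from 2001-06-06 to 2001-06-13.
2001-06-13 falls on a Wednesday, which is a business day, so no adjustment is needed.
So the filing is due 2001-06-13.

2001-06-13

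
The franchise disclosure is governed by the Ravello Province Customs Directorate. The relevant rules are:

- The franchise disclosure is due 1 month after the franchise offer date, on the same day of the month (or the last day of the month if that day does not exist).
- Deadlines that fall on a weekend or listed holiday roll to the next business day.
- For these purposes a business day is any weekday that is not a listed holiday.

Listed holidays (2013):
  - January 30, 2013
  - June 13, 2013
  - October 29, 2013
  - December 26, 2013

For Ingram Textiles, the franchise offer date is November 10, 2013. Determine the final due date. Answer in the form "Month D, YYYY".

December 10, 2013

1 month after November 10, 2013, on the same day of the month, is December 10, 2013.
December 10, 2013 falls on a Tuesday, which is a business day, so no adjustment is needed.
Final deadline: December 10, 2013.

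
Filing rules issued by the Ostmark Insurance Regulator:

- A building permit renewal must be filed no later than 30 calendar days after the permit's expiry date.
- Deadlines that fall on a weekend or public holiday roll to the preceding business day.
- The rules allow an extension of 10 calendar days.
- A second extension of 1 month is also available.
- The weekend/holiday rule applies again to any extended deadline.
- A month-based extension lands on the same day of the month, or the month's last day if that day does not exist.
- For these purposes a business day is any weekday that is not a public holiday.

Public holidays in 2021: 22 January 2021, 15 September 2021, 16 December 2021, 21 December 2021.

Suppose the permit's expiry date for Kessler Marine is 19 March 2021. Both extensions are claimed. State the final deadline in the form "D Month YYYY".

Trigger date 19 March 2021 + 30 calendar days = 18 April 2021.
18 April 2021 falls on a Sunday. Rolling to the preceding business day gives 16 April 2021, a Friday.
The 10-calendar-day extension moves the deadline from 16 April 2021 to 26 April 2021.
26 April 2021 is a Monday and not a listed holiday, so it stands.
Add 1 month to 26 April 2021: 26 May 2021.
26 May 2021 falls on a Wednesday, which is a business day, so no adjustment is needed.
Deadline: 26 May 2021.

26 May 2021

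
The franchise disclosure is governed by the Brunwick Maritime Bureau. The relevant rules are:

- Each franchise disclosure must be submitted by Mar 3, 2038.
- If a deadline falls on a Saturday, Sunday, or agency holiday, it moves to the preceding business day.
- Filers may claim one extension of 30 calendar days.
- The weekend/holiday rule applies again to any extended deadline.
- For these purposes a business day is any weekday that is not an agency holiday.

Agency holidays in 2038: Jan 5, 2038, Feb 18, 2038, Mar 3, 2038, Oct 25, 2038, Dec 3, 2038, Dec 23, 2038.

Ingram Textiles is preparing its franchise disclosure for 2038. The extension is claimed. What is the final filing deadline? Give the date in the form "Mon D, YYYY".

The statutory due date is Mar 3, 2038.
Mar 3, 2038 is a listed holiday, so it moves to the preceding business day, Mar 2, 2038 (Tuesday).
Applying the 30-calendar-day extension: Mar 2, 2038 + 30 days = Apr 1, 2038.
Apr 1, 2038 is a Thursday and not a listed holiday, so it stands.
Final deadline: Apr 1, 2038.

Apr 1, 2038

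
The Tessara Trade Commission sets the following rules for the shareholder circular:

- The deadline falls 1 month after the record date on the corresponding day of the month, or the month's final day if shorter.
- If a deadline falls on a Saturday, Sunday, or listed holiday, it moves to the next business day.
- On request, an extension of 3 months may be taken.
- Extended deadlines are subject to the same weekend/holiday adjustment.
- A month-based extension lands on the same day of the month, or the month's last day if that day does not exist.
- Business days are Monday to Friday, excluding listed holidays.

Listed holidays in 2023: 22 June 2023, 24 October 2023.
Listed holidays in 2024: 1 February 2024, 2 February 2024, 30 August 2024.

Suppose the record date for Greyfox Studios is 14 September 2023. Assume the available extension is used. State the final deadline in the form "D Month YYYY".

1 month from 14 September 2023 is 14 October 2023.
14 October 2023 is a Saturday; the next business day is 16 October 2023 (Monday).
Applying the 3 months extension: 3 months after 16 October 2023 is 16 January 2024.
16 January 2024 falls on a Tuesday, which is a business day, so no adjustment is needed.
The final due date is 16 January 2024.

16 January 2024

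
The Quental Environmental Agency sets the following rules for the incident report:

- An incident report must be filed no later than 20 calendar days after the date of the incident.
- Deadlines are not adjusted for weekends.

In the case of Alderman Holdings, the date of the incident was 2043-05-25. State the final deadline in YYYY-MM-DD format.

2043-06-14

Trigger date 2043-05-25 + 20 calendar days = 2043-06-14.
2043-06-14 falls on a Sunday. The rules make no weekend/holiday allowance, so it remains 2043-06-14.
The final due date is 2043-06-14.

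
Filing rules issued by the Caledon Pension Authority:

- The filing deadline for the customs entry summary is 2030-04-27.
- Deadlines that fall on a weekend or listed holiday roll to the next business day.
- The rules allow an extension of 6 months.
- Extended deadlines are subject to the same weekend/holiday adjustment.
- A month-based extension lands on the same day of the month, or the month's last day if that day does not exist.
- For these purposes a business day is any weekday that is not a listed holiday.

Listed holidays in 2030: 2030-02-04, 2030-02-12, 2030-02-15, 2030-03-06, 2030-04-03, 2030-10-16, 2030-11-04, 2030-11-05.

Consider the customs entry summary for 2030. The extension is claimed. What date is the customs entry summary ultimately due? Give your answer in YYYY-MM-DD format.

The stated deadline is 2030-04-27.
Because 2030-04-27 is a Saturday, the deadline becomes 2030-04-29 (Monday).
The 6 months extension carries 2030-04-29 to 2030-10-29.
Since 2030-10-29 is a Tuesday and not a holiday, the date is unchanged.
So the filing is due 2030-10-29.

2030-10-29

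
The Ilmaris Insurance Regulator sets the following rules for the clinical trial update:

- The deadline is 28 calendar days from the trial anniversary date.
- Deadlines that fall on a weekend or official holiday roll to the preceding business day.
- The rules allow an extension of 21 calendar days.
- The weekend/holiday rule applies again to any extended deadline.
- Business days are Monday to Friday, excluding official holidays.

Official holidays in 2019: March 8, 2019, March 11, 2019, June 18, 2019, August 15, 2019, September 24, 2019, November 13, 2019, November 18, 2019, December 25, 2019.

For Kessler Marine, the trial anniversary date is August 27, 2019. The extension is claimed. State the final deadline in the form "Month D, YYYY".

From August 27, 2019, 28 calendar days later is September 24, 2019.
September 24, 2019 is a listed holiday; the preceding business day is September 23, 2019 (Monday).
Add the 21 calendar-day extension to September 23, 2019: October 14, 2019.
October 14, 2019 is a Monday and not a listed holiday, so it stands.
Deadline: October 14, 2019.

October 14, 2019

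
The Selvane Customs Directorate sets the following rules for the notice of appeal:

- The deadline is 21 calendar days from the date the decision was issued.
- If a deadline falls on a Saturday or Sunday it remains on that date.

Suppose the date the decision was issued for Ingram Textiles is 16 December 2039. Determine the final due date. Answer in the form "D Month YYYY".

Adding 21 calendar days to 16 December 2039 gives 6 January 2040.
6 January 2040 is a Friday; no weekend or holiday adjustment applies.
So the filing is due 6 January 2040.

6 January 2040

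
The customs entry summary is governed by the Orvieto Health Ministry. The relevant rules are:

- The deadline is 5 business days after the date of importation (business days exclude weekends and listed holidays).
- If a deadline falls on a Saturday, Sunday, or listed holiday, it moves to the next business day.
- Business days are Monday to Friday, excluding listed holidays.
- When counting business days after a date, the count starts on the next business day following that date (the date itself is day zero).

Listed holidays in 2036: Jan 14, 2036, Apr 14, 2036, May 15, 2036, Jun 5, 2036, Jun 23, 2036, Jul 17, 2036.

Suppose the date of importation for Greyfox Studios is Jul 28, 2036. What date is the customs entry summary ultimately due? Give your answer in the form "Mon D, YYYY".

Starting the day after Jul 28, 2036 and counting 5 business days lands on Aug 4, 2036.
Aug 4, 2036 (Monday) is already a business day.
Deadline: Aug 4, 2036.

Aug 4, 2036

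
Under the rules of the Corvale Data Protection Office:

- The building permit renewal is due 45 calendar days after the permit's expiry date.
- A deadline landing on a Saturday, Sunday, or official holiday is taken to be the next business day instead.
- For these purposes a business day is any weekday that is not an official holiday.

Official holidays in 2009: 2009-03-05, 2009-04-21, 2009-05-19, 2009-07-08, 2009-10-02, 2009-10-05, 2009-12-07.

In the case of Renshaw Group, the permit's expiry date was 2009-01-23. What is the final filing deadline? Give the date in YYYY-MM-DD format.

Trigger date 2009-01-23 + 45 calendar days = 2009-03-09.
2009-03-09 (Monday) is already a business day.
The final due date is 2009-03-09.

2009-03-09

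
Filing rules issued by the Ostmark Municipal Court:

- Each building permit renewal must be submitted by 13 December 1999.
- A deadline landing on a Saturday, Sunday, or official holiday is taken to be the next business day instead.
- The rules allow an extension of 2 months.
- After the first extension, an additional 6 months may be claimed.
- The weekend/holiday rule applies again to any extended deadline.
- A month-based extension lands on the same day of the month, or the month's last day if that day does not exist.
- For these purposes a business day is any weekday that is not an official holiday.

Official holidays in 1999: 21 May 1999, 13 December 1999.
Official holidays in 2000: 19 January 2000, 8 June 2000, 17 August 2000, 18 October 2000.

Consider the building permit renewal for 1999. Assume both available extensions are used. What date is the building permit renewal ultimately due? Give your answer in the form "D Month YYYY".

Start from the fixed due date, 13 December 1999.
Because 13 December 1999 is a listed holiday, the deadline becomes 14 December 1999 (Tuesday).
The 2 months extension carries 14 December 1999 to 14 February 2000.
14 February 2000 falls on a Monday, which is a business day, so no adjustment is needed.
The 6 months extension carries 14 February 2000 to 14 August 2000.
14 August 2000 falls on a Monday, which is a business day, so no adjustment is needed.
Deadline: 14 August 2000.

14 August 2000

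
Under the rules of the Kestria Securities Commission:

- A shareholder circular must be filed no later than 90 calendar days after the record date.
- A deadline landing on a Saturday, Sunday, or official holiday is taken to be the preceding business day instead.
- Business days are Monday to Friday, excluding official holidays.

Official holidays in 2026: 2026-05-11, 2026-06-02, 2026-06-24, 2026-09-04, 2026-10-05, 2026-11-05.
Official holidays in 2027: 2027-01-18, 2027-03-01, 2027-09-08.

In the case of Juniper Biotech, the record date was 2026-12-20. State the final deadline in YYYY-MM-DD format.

2027-03-19

Trigger date 2026-12-20 + 90 calendar days = 2027-03-20.
Because 2027-03-20 is a Saturday, the deadline becomes 2027-03-19 (Friday).
So the filing is due 2027-03-19.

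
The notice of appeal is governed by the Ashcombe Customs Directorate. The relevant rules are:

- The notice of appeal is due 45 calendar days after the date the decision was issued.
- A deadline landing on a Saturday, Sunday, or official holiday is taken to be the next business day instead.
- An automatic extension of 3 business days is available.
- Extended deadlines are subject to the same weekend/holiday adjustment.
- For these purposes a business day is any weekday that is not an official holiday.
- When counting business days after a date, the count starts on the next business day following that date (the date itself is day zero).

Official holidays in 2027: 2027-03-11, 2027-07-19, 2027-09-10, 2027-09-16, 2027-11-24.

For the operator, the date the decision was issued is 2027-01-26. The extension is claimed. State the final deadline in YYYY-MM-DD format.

2027-03-17

Adding 45 calendar days to 2027-01-26 gives 2027-03-12.
Since 2027-03-12 is a Friday and not a holiday, the date is unchanged.
Applying the 3-business-day extension: 3 business days after 2027-03-12 is 2027-03-17.
2027-03-17 falls on a Wednesday, which is a business day, so no adjustment is needed.
Deadline: 2027-03-17.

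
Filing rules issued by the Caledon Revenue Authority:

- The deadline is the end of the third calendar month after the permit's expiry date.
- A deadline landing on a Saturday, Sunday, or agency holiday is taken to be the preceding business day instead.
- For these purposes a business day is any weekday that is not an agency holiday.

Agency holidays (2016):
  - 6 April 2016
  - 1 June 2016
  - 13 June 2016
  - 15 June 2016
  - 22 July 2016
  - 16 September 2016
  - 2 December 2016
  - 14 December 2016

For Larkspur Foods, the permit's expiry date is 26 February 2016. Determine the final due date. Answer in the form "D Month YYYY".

31 May 2016

3 months after 26 February 2016 is May 2016; that month ends on 31 May 2016.
31 May 2016 (Tuesday) is already a business day.
The final due date is 31 May 2016.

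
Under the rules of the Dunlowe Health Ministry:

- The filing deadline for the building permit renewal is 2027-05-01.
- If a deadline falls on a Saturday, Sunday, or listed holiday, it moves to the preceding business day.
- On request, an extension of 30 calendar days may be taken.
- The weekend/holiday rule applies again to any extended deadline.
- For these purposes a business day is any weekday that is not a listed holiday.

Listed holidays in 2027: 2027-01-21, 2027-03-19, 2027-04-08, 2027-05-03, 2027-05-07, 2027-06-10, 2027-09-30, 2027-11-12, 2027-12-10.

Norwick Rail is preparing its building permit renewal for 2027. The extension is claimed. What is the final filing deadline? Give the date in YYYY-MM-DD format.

2027-05-28

The statutory due date is 2027-05-01.
2027-05-01 is a Saturday, so it moves to the preceding business day, 2027-04-30 (Friday).
Add the 30 calendar-day extension to 2027-04-30: 2027-05-30.
2027-05-30 is a Sunday; the preceding business day is 2027-05-28 (Friday).
So the filing is due 2027-05-28.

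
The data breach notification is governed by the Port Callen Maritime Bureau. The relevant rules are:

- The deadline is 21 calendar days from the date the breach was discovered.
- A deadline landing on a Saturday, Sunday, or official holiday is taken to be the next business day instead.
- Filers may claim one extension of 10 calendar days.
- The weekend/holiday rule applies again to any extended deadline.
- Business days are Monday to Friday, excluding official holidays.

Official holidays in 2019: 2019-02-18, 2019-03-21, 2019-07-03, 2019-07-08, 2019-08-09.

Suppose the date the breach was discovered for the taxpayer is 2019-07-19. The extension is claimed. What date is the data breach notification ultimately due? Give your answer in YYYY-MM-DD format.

2019-08-22

Adding 21 calendar days to 2019-07-19 gives 2019-08-09.
2019-08-09 is a listed holiday, so it moves to the next business day, 2019-08-12 (Monday).
With the 10-day extension, 2019-08-12 becomes 2019-08-22.
Since 2019-08-22 is a Thursday and not a holiday, the date is unchanged.
Deadline: 2019-08-22.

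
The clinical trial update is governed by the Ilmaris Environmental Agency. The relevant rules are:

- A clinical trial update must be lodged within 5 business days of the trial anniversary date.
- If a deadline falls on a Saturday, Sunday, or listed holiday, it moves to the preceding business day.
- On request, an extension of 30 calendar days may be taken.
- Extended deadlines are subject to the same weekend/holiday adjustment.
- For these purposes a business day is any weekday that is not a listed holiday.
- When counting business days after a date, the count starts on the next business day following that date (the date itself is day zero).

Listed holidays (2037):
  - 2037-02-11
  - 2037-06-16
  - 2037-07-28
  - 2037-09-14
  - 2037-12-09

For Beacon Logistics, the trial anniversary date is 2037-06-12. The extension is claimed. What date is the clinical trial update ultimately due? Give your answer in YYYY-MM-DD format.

2037-07-22

5 business days after 2037-06-12, excluding weekends and holidays, is 2037-06-22.
Since 2037-06-22 is a Monday and not a holiday, the date is unchanged.
Add the 30 calendar-day extension to 2037-06-22: 2037-07-22.
2037-07-22 (Wednesday) is already a business day.
The final due date is 2037-07-22.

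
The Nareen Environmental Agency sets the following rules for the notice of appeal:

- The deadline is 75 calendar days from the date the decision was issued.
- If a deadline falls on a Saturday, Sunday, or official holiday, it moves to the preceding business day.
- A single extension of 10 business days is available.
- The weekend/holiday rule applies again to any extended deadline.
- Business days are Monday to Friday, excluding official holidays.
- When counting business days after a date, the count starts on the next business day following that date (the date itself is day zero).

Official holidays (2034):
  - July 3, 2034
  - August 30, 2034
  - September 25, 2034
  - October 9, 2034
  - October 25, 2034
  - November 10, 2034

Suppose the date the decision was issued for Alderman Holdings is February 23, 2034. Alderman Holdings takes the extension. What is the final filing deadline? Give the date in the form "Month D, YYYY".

May 23, 2034

Adding 75 calendar days to February 23, 2034 gives May 9, 2034.
May 9, 2034 (Tuesday) is already a business day.
Applying the 10-business-day extension: 10 business days after May 9, 2034 is May 23, 2034.
Since May 23, 2034 is a Tuesday and not a holiday, the date is unchanged.
The final due date is May 23, 2034.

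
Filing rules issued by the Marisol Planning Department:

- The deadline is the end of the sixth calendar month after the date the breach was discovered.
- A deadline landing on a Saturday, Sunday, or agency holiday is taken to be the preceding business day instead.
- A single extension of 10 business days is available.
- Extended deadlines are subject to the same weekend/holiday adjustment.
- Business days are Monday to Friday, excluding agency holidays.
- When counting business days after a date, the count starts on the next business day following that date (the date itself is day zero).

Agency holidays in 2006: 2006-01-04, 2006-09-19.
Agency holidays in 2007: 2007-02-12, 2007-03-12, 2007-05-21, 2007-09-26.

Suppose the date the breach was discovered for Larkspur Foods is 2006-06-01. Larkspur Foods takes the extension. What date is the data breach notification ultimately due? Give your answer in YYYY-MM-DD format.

6 months after 2006-06-01 is December 2006; that month ends on 2006-12-31.
2006-12-31 is a Sunday; the preceding business day is 2006-12-29 (Friday).
Counting 10 further business days from 2006-12-29 reaches 2007-01-12.
2007-01-12 (Friday) is already a business day.
The final due date is 2007-01-12.

2007-01-12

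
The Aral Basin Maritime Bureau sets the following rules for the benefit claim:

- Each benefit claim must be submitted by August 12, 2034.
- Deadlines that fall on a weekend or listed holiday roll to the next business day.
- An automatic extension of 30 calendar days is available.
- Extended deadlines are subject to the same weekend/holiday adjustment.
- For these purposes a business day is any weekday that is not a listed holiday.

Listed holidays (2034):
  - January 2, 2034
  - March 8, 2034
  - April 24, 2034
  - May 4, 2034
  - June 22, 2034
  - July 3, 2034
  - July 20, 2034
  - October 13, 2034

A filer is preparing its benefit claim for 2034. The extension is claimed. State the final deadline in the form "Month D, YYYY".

September 13, 2034

The stated deadline is August 12, 2034.
Because August 12, 2034 is a Saturday, the deadline becomes August 14, 2034 (Monday).
The 30-calendar-day extension moves the deadline from August 14, 2034 to September 13, 2034.
September 13, 2034 falls on a Wednesday, which is a business day, so no adjustment is needed.
So the filing is due September 13, 2034.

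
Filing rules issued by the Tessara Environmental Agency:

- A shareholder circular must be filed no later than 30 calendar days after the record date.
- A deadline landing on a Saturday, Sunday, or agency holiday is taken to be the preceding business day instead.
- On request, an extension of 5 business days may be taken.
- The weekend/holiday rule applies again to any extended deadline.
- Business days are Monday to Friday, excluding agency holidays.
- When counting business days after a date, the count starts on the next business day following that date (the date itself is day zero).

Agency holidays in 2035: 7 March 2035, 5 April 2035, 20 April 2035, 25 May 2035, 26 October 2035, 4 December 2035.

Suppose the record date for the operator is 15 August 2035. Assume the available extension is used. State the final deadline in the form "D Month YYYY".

Adding 30 calendar days to 15 August 2035 gives 14 September 2035.
Since 14 September 2035 is a Friday and not a holiday, the date is unchanged.
Counting 5 further business days from 14 September 2035 reaches 21 September 2035.
Since 21 September 2035 is a Friday and not a holiday, the date is unchanged.
The final due date is 21 September 2035.

21 September 2035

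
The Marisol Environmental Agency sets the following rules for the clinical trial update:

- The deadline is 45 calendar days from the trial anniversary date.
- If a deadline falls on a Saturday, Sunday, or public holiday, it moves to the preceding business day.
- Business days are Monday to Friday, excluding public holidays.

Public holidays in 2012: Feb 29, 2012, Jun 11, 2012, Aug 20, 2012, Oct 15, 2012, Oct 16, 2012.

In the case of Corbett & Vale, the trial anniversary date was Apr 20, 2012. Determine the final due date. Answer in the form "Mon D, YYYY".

Jun 4, 2012

45 calendar days after Apr 20, 2012 is Jun 4, 2012.
Since Jun 4, 2012 is a Monday and not a holiday, the date is unchanged.
Deadline: Jun 4, 2012.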